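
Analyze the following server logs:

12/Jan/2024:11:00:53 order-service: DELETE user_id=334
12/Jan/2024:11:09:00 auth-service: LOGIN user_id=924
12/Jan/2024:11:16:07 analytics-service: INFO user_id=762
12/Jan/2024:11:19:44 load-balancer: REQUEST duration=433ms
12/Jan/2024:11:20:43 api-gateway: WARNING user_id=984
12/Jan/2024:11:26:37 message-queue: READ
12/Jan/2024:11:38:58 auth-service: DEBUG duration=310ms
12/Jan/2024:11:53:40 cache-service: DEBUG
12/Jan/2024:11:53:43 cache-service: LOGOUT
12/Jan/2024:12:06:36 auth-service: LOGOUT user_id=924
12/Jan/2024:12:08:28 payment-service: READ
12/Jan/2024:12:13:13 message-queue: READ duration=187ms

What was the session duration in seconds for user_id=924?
3456

To calculate session duration:

1. Find LOGIN event for user_id=924: 12/Jan/2024:11:09:00
2. Find LOGOUT event for user_id=924: 12/Jan/2024:12:06:36
3. Session duration: 12/Jan/2024:12:06:36 - 12/Jan/2024:11:09:00 = 3456 seconds (57 minutes)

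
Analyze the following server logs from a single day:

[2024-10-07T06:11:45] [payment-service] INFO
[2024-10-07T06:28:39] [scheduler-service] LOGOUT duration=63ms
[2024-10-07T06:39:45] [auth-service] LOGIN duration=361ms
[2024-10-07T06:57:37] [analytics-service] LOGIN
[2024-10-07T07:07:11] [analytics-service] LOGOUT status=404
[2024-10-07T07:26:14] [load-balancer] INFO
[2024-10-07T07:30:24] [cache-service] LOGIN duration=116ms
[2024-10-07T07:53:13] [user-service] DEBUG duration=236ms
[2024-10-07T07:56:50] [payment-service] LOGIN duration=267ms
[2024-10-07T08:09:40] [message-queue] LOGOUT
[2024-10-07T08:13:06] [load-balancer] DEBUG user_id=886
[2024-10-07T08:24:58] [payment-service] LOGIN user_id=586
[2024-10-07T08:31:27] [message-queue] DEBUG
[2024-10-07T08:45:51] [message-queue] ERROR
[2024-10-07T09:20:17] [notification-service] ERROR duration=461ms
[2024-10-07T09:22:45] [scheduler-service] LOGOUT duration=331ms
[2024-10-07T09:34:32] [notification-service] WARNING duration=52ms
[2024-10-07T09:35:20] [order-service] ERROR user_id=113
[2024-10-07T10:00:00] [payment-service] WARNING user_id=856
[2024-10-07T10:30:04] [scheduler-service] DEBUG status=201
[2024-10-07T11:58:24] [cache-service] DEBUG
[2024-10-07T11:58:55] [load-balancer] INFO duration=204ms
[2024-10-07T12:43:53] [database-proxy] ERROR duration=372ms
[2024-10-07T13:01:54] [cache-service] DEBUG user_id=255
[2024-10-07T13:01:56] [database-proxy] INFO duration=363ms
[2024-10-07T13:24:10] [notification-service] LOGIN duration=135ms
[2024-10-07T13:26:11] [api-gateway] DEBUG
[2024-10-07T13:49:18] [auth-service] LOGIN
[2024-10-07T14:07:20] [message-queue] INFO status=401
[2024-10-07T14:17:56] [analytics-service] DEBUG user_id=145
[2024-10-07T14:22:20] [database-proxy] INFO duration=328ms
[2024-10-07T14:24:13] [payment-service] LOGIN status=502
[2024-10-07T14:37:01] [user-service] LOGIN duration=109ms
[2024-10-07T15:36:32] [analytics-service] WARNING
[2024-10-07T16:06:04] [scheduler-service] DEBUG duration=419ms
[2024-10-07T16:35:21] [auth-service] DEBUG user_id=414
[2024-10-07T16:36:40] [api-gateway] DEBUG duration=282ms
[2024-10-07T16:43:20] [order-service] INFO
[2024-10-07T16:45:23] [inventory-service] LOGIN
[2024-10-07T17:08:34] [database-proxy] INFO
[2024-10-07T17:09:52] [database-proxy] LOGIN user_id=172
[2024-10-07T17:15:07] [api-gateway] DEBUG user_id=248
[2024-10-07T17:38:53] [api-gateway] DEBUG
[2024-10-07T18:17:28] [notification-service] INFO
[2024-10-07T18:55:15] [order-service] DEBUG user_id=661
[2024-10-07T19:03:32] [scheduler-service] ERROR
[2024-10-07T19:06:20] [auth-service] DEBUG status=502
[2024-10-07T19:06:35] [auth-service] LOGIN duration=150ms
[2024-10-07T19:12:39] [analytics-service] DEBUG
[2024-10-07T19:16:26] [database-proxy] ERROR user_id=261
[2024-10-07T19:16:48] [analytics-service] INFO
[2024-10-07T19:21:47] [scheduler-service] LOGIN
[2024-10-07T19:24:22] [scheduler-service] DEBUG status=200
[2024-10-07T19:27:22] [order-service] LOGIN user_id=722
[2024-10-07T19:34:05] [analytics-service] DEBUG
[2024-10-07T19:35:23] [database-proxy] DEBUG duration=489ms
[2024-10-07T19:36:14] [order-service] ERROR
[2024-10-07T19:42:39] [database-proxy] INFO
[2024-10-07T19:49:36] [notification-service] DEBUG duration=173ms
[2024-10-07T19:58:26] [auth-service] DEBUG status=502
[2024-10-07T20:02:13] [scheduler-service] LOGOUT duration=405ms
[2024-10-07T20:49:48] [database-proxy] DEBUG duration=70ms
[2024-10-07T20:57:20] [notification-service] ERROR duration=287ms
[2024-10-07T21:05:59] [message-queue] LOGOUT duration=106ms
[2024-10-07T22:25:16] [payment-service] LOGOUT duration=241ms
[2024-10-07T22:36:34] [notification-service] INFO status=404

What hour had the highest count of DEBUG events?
19

To find the peak hour:

1. Group all DEBUG events by hour
2. Count events in each hour
3. Find hour with maximum count
4. Peak hour: 19 (with 7 events)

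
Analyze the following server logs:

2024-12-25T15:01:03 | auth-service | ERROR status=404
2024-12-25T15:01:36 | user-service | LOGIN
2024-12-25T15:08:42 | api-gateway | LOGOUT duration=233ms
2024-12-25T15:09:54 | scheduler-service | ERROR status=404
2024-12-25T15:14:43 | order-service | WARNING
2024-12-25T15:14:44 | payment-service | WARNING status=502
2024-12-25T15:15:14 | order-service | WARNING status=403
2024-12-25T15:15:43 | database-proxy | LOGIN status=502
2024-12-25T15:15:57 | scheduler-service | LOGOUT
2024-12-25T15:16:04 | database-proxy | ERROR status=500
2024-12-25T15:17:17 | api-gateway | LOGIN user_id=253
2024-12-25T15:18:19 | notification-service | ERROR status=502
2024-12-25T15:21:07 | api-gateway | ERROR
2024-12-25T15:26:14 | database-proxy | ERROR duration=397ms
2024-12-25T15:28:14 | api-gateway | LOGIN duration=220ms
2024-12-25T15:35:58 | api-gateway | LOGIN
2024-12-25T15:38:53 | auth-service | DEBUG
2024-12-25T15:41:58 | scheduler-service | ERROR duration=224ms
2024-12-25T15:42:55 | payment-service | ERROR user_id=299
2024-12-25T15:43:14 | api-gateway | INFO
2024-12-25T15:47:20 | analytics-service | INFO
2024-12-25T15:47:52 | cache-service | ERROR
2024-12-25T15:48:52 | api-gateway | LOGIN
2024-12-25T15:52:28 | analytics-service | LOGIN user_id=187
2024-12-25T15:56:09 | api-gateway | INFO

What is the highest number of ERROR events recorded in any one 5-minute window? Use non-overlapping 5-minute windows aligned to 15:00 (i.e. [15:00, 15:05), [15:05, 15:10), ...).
2

To find the burst window:

1. Divide the log period into non-overlapping 5-minute windows starting at 15:00
2. Count ERROR events in each window
3. Find the window with maximum count
4. Maximum events in a window: 2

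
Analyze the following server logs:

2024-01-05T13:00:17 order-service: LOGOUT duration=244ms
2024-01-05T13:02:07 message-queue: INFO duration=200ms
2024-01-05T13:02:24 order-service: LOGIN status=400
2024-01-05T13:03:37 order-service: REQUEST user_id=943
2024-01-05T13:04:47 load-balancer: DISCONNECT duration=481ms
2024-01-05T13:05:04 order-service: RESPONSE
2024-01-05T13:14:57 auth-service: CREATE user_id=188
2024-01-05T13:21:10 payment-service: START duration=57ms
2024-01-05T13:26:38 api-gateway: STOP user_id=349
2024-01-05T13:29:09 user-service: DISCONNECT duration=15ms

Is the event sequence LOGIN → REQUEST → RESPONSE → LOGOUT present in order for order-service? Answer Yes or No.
No

To verify sequence order:

1. Find all events in sequence LOGIN → REQUEST → RESPONSE → LOGOUT for order-service
2. Extract their timestamps
3. Check if timestamps are in ascending order
4. Result: No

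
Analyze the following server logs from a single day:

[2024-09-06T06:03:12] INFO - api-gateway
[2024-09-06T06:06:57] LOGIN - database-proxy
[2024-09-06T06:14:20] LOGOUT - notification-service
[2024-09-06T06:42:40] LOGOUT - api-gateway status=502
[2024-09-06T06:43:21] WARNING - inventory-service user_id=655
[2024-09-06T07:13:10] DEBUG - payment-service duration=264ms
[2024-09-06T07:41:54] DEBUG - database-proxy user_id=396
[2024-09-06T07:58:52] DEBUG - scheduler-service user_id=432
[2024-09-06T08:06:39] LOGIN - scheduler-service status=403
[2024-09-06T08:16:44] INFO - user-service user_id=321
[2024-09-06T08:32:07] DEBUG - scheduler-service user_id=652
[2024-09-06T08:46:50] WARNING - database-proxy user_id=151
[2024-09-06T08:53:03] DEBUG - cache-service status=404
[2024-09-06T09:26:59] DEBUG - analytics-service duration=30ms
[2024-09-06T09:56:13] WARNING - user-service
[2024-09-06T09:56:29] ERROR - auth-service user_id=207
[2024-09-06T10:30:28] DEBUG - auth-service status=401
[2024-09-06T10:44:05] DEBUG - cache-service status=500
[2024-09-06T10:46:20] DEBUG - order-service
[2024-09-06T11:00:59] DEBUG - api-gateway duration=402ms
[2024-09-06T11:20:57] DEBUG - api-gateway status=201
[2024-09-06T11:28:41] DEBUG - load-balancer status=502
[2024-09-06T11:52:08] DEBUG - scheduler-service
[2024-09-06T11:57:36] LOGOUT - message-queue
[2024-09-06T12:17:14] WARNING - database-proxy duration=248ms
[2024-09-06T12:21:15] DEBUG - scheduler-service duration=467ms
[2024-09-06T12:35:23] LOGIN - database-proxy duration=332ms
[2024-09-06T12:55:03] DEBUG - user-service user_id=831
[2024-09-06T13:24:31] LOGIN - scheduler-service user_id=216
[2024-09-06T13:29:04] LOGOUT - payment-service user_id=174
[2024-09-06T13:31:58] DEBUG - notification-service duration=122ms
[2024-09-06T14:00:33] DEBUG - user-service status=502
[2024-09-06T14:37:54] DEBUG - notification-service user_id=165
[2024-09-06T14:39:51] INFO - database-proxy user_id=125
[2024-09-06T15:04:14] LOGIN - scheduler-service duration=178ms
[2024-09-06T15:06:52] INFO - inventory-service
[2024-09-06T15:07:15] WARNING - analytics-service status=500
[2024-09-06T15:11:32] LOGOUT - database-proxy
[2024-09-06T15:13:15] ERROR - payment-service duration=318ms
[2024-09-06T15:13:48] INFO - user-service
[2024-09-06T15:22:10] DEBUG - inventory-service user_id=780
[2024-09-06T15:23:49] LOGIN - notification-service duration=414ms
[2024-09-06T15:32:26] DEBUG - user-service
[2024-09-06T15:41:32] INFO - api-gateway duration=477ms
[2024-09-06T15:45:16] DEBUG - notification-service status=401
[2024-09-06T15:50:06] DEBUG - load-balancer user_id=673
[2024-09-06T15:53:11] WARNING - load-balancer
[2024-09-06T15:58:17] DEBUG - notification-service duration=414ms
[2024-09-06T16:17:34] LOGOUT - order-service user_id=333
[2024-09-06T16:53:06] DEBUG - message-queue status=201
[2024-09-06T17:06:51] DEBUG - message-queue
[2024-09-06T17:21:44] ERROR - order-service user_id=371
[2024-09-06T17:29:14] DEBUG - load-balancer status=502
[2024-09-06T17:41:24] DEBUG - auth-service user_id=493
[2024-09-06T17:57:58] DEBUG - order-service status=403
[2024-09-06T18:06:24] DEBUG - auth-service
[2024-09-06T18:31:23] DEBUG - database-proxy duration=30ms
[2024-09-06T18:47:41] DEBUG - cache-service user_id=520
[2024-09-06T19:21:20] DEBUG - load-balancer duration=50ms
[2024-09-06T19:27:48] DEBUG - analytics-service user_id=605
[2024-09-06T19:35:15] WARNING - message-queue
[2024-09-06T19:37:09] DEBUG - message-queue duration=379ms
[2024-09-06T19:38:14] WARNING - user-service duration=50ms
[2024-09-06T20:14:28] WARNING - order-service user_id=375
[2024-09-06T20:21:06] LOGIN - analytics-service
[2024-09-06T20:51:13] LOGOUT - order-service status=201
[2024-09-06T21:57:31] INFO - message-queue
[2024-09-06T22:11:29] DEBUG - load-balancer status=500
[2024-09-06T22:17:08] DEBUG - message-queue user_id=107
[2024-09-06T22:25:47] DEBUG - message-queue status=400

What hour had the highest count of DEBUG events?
15

To find the peak hour:

1. Group all DEBUG events by hour
2. Count events in each hour
3. Find hour with maximum count
4. Peak hour: 15 (with 5 events)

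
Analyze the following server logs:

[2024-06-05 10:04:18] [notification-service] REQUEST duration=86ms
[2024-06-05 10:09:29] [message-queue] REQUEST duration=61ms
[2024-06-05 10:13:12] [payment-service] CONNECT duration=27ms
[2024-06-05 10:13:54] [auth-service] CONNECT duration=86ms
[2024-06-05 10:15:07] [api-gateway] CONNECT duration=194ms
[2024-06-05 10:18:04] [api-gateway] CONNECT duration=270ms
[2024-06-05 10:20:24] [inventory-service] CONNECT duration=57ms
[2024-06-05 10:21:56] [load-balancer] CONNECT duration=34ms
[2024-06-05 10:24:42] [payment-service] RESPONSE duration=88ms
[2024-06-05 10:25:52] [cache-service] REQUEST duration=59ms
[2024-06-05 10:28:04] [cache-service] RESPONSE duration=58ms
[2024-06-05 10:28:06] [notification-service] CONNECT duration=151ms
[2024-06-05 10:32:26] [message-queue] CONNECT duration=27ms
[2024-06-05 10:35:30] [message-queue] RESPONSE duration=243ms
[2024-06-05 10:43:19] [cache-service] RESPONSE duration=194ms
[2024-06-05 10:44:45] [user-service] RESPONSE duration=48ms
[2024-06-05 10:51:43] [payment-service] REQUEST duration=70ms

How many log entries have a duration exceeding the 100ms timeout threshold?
5

To count timeouts:

1. Threshold: 100ms
2. Extract duration from each log entry
3. Count entries where duration > 100
4. Timeout count: 5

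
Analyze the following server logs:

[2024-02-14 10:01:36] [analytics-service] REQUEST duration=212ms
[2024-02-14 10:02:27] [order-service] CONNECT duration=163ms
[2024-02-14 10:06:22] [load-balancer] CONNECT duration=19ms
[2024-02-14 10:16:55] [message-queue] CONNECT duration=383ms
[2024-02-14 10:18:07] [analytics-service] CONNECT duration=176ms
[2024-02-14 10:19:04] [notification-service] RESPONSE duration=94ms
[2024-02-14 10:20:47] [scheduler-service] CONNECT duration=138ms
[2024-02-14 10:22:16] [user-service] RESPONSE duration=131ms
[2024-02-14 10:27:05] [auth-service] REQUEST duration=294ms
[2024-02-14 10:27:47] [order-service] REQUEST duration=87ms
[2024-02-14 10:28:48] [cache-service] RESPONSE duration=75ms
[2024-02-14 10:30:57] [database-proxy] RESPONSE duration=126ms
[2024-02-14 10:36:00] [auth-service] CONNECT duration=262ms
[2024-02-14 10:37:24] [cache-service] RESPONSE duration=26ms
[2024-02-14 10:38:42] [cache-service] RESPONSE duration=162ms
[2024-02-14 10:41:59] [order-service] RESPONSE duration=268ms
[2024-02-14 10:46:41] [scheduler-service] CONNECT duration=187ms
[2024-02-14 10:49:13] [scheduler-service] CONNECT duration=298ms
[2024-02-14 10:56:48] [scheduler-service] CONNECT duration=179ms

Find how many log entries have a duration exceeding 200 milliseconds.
6

To count timeouts:

1. Threshold: 200ms
2. Extract duration from each log entry
3. Count entries where duration > 200
4. Timeout count: 6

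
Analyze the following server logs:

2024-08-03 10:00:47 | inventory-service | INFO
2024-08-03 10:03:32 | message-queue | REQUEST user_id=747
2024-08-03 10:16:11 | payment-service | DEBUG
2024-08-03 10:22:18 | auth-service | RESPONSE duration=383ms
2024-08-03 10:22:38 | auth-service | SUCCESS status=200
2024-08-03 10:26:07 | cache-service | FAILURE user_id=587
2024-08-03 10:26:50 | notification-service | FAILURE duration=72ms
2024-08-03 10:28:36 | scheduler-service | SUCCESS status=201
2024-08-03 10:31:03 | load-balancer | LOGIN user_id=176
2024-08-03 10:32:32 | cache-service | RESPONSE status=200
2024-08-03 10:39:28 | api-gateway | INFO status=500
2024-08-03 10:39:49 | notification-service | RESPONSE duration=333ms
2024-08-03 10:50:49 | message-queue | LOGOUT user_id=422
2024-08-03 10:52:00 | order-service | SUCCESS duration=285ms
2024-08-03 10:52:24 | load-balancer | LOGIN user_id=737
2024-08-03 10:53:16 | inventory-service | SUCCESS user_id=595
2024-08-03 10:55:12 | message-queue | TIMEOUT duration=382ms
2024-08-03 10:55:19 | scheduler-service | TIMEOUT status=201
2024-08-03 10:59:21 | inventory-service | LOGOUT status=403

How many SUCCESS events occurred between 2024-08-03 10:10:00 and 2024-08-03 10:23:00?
1

To count events in the time window:

1. Window boundaries: 2024-08-03 10:10:00 to 2024-08-03 10:23:00
2. Filter for SUCCESS events within this window
3. Count matching events: 1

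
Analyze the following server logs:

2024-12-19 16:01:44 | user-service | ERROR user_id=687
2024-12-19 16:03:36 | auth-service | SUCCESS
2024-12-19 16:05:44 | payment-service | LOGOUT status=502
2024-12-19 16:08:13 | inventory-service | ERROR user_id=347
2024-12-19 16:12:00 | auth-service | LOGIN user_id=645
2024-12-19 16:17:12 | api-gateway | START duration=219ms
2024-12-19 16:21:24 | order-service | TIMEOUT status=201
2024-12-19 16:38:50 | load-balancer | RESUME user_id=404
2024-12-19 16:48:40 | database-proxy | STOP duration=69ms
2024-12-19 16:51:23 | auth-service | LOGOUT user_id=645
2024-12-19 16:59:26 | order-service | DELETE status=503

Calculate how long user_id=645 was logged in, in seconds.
2363

To calculate session duration:

1. Find LOGIN event for user_id=645: 2024-12-19 16:12:00
2. Find LOGOUT event for user_id=645: 2024-12-19 16:51:23
3. Session duration: 2024-12-19 16:51:23 - 2024-12-19 16:12:00 = 2363 seconds (39 minutes)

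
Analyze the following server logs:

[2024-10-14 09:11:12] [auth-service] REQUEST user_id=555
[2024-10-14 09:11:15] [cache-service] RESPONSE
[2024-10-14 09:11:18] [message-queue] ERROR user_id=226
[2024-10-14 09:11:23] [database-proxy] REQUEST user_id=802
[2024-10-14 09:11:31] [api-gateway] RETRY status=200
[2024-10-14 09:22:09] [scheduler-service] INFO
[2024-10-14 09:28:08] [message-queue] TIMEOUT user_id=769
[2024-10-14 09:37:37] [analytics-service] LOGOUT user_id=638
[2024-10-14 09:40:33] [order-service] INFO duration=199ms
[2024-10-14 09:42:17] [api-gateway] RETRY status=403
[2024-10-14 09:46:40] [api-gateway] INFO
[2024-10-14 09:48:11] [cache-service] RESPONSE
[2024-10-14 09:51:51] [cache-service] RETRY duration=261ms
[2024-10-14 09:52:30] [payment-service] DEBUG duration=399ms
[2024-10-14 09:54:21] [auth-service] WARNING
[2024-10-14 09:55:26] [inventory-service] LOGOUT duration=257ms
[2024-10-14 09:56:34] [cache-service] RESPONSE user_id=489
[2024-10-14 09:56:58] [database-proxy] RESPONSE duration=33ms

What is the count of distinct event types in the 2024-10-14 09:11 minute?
4

To count unique event types:

1. Filter events in the minute starting at 2024-10-14 09:11
2. Extract event types from matching entries
3. Count unique types: 4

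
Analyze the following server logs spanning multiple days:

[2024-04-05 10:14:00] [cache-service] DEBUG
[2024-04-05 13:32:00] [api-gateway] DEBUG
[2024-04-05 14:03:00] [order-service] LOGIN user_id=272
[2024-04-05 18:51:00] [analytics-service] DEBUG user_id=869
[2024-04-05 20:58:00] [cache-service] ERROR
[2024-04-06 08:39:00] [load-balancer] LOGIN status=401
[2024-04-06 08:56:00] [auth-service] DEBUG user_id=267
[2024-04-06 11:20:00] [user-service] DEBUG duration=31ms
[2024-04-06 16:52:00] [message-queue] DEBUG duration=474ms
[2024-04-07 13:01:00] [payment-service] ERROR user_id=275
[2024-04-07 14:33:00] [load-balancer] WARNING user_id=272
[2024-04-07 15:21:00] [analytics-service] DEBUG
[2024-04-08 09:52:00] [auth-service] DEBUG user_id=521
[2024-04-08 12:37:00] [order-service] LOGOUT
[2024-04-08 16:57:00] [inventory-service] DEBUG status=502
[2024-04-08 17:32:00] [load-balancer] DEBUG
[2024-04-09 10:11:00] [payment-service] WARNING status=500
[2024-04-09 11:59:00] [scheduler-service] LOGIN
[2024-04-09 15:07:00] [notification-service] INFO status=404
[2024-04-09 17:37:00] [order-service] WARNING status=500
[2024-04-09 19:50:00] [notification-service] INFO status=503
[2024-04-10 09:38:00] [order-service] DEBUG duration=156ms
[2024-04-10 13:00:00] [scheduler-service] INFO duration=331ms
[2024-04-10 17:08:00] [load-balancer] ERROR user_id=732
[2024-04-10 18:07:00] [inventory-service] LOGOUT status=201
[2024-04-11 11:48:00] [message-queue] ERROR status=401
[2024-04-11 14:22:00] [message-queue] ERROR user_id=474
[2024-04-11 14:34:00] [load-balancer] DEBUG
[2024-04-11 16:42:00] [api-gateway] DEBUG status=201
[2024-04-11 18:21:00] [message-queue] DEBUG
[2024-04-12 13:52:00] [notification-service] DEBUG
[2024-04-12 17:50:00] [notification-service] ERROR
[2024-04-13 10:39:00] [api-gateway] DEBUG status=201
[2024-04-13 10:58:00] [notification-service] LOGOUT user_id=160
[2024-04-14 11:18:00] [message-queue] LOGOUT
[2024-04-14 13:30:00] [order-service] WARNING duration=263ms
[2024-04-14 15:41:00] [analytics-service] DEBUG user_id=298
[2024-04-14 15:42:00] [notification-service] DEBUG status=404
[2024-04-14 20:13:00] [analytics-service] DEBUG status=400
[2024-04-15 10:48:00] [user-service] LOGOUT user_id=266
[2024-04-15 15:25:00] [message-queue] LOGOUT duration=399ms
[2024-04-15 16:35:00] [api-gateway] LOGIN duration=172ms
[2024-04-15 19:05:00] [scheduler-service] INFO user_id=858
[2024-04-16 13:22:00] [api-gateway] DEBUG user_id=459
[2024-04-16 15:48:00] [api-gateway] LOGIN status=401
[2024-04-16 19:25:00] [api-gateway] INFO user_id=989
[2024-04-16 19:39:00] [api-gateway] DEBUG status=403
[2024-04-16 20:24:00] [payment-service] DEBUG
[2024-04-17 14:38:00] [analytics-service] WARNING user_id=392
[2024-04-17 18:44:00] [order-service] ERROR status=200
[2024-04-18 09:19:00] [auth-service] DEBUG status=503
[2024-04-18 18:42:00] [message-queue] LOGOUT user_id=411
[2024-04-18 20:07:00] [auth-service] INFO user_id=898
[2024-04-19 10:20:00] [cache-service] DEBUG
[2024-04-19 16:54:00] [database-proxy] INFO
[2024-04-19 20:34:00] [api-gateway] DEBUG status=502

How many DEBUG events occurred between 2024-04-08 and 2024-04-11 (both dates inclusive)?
7

To filter by date range:

1. Date range: 2024-04-08 through 2024-04-11, both dates inclusive
2. Filter for DEBUG events whose date falls in this range
3. Count matching events: 7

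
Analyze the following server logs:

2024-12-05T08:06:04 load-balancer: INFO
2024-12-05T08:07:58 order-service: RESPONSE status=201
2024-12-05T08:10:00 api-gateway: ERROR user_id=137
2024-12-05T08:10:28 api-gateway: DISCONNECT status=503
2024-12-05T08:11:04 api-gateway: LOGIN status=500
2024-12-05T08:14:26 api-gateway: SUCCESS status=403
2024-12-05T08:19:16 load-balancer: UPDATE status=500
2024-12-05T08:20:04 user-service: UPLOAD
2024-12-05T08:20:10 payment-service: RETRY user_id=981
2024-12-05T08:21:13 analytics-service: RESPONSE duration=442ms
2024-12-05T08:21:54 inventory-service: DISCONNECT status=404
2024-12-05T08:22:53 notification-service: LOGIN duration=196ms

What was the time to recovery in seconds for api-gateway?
266

To calculate recovery time:

1. Find ERROR event for api-gateway: 2024-12-05T08:10:00
2. Find next SUCCESS event for api-gateway: 2024-12-05T08:14:26
3. Recovery time: 2024-12-05T08:14:26 - 2024-12-05T08:10:00 = 266 seconds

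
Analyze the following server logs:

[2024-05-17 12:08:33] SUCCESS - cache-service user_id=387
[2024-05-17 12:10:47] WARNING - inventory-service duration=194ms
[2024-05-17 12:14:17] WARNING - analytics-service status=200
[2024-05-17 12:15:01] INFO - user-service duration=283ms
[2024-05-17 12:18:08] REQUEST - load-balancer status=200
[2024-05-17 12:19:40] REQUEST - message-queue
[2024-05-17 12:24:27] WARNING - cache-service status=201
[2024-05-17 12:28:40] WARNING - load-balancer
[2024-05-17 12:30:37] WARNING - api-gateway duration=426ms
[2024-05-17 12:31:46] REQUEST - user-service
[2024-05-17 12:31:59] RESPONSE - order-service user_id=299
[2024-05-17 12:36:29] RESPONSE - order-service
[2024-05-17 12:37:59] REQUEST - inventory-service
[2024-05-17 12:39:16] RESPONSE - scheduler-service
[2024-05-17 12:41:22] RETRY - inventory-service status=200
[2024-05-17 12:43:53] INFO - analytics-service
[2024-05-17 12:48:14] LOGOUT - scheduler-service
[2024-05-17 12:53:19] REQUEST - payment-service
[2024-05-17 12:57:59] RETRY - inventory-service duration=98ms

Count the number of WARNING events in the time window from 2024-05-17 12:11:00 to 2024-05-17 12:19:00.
1

To count events in the time window:

1. Window boundaries: 2024-05-17 12:11:00 to 2024-05-17 12:19:00
2. Filter for WARNING events within this window
3. Count matching events: 1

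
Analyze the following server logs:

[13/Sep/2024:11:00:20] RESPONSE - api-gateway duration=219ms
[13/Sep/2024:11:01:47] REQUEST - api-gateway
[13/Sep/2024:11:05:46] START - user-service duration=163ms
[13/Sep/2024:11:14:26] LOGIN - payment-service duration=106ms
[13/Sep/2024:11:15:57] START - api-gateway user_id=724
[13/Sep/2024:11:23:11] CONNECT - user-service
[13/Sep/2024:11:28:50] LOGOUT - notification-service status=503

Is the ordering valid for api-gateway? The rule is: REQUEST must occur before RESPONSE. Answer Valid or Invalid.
Invalid

To validate ordering:

1. Required order: REQUEST → RESPONSE
2. Rule: REQUEST must occur before RESPONSE
3. Check actual order of events for api-gateway
4. Result: Invalid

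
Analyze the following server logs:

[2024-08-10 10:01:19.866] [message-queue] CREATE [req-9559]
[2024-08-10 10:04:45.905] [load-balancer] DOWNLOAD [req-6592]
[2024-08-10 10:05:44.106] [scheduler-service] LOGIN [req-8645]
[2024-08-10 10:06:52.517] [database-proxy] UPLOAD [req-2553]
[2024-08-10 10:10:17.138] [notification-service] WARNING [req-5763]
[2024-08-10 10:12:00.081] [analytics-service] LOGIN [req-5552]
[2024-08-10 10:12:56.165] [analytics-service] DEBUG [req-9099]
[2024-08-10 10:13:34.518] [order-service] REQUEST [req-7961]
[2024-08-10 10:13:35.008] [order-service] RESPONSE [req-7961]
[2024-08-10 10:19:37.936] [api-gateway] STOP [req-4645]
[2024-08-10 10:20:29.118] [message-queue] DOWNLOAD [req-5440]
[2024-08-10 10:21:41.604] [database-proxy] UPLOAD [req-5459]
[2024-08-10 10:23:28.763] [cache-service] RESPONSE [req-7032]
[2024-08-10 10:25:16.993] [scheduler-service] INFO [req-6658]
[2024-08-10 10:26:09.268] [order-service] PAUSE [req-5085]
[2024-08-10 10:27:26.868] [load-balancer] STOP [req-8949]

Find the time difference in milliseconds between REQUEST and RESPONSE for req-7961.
490

To calculate latency:

1. Find REQUEST with id req-7961: 2024-08-10 10:13:34.518
2. Find RESPONSE with id req-7961: 2024-08-10 10:13:35.008
3. Latency: 2024-08-10 10:13:35.008 - 2024-08-10 10:13:34.518 = 490ms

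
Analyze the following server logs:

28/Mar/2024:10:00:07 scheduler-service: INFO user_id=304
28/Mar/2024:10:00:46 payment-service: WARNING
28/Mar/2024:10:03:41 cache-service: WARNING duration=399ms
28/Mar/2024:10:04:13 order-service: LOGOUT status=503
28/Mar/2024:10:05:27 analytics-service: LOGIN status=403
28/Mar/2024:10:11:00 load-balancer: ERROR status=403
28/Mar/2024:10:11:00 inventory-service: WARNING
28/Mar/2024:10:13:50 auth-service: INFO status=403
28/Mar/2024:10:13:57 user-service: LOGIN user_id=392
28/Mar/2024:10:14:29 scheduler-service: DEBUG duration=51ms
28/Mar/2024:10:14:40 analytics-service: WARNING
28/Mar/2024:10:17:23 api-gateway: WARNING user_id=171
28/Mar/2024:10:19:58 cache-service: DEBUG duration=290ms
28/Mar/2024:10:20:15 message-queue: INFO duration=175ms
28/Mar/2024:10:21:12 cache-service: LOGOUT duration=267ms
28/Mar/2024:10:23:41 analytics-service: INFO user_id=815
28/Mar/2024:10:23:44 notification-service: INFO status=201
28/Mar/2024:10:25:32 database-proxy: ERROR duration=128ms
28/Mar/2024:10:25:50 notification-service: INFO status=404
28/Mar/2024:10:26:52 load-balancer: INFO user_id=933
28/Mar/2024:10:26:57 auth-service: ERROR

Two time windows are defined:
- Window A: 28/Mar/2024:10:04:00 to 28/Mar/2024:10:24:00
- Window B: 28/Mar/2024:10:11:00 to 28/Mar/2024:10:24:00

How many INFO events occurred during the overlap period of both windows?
4

To find overlap events:

1. Window A: 28/Mar/2024:10:04:00 to 28/Mar/2024:10:24:00
2. Window B: 28/Mar/2024:10:11:00 to 28/Mar/2024:10:24:00
3. Overlap period: 28/Mar/2024:10:11:00 to 28/Mar/2024:10:24:00
4. Count INFO events in overlap: 4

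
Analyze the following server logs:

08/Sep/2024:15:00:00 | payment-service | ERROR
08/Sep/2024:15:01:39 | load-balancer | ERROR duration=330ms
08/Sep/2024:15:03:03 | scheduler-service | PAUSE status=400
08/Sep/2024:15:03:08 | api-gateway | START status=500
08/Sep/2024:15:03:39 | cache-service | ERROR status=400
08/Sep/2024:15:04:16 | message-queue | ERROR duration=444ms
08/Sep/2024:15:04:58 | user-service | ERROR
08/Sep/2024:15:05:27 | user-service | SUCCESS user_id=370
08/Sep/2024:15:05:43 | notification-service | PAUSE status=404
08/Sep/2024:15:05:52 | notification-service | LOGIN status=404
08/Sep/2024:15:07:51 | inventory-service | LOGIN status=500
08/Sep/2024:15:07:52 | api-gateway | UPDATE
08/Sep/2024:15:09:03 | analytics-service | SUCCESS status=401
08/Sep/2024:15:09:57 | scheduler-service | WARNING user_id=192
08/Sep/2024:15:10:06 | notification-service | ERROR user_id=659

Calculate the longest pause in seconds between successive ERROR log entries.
308

To find the longest gap:

1. Extract all ERROR events in chronological order
2. Calculate time differences between consecutive events
3. Find the maximum difference
4. Longest gap: 308 seconds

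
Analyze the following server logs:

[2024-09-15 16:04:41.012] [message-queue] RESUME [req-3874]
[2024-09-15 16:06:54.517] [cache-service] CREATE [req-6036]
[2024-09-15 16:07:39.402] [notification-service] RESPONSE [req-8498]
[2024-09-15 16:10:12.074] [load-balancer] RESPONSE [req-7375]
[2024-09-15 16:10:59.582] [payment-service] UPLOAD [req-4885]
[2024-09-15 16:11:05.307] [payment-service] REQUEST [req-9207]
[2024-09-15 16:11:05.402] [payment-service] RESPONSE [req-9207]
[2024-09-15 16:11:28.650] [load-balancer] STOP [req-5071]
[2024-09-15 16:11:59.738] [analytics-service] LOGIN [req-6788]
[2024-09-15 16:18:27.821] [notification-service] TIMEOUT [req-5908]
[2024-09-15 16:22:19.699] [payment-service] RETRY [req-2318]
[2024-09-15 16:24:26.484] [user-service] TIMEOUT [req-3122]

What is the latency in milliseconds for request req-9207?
95

To calculate latency:

1. Find REQUEST with id req-9207: 2024-09-15 16:11:05.307
2. Find RESPONSE with id req-9207: 2024-09-15 16:11:05.402
3. Latency: 2024-09-15 16:11:05.402 - 2024-09-15 16:11:05.307 = 95ms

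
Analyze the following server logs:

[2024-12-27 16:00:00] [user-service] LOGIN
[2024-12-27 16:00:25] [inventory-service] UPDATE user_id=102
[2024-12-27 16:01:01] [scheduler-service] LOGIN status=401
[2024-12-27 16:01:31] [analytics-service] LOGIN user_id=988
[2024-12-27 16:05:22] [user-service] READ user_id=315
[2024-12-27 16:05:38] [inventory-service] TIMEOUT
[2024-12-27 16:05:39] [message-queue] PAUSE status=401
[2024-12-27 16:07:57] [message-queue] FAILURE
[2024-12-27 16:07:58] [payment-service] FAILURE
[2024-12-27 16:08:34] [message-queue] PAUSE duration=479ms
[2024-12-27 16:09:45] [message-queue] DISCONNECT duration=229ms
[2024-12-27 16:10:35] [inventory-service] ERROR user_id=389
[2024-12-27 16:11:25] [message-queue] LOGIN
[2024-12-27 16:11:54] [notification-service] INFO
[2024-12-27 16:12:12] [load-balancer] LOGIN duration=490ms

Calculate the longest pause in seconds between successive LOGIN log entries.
594

To find the longest gap:

1. Extract all LOGIN events in chronological order
2. Calculate time differences between consecutive events
3. Find the maximum difference
4. Longest gap: 594 seconds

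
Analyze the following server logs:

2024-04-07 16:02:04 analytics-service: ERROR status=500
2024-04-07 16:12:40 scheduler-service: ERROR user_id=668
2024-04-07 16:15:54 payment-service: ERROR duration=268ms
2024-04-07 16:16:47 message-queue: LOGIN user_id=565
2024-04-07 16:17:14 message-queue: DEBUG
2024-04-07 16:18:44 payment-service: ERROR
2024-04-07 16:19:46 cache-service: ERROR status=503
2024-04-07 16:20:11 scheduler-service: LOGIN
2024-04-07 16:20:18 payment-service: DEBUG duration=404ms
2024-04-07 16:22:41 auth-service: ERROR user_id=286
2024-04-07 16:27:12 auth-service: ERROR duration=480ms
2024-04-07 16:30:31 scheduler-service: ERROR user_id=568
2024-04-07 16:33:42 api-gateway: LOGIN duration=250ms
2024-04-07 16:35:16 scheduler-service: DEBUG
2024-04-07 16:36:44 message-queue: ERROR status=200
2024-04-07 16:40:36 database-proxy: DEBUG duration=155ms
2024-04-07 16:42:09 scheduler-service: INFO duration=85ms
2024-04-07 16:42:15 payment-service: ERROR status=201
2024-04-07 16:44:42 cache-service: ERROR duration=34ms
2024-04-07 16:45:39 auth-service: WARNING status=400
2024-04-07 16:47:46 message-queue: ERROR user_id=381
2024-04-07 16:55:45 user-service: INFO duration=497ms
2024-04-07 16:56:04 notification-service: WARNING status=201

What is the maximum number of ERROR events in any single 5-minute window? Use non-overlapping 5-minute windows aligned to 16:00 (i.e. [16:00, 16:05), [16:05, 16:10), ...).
3

To find the burst window:

1. Divide the log period into non-overlapping 5-minute windows starting at 16:00
2. Count ERROR events in each window
3. Find the window with maximum count
4. Maximum events in a window: 3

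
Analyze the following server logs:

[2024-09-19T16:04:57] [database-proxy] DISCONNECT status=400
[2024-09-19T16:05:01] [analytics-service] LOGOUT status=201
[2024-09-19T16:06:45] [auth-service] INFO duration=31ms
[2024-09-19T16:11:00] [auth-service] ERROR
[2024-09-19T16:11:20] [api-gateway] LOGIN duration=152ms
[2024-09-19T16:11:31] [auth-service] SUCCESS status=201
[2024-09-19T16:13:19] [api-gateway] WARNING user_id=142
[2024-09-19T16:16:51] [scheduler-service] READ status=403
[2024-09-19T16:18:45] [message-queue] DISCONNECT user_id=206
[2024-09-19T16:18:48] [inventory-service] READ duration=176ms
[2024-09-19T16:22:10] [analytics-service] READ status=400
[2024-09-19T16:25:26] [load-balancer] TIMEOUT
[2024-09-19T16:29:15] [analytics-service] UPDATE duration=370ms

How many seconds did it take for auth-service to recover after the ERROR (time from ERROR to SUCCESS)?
31

To calculate recovery time:

1. Find ERROR event for auth-service: 2024-09-19T16:11:00
2. Find next SUCCESS event for auth-service: 2024-09-19T16:11:31
3. Recovery time: 2024-09-19T16:11:31 - 2024-09-19T16:11:00 = 31 seconds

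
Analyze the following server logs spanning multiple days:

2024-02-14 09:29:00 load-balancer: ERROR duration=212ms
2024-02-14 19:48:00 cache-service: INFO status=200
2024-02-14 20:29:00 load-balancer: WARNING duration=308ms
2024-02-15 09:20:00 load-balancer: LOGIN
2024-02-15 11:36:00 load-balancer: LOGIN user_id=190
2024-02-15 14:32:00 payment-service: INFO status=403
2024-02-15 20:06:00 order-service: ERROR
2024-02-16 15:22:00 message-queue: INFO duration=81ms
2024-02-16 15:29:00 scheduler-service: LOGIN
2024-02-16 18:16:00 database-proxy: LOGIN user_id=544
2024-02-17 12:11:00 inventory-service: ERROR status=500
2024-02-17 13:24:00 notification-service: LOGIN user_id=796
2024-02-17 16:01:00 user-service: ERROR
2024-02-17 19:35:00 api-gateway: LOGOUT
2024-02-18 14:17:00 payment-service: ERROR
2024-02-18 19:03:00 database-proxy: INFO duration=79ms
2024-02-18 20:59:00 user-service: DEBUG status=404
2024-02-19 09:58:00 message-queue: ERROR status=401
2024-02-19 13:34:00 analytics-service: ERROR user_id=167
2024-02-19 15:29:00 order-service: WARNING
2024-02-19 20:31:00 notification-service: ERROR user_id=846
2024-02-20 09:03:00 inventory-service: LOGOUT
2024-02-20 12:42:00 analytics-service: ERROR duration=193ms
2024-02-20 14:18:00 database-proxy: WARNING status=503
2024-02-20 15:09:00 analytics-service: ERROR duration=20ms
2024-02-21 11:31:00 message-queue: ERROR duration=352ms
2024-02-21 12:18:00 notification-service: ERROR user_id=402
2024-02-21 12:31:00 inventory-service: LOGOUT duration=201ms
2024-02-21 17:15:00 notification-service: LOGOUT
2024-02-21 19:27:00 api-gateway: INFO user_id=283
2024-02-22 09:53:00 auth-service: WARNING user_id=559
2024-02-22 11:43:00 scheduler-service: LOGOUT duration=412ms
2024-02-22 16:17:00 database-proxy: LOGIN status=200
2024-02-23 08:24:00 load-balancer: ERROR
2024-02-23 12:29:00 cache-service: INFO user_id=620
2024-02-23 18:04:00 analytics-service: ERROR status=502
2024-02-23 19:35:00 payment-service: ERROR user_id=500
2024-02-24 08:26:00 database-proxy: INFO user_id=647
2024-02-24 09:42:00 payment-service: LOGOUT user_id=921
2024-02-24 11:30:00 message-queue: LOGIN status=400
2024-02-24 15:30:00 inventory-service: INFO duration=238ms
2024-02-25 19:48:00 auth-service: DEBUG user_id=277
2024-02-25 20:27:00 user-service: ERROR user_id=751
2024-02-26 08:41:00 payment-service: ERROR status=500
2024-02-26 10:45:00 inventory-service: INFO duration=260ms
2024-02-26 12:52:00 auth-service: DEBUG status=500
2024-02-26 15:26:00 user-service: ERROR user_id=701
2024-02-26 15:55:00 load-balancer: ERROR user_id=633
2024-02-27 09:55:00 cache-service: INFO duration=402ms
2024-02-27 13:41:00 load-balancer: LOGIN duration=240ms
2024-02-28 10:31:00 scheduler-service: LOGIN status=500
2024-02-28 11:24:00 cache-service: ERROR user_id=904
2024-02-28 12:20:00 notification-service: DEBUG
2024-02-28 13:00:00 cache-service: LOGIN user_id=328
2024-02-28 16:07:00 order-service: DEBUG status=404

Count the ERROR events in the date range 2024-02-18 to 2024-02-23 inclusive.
11

To filter by date range:

1. Date range: 2024-02-18 through 2024-02-23, both dates inclusive
2. Filter for ERROR events whose date falls in this range
3. Count matching events: 11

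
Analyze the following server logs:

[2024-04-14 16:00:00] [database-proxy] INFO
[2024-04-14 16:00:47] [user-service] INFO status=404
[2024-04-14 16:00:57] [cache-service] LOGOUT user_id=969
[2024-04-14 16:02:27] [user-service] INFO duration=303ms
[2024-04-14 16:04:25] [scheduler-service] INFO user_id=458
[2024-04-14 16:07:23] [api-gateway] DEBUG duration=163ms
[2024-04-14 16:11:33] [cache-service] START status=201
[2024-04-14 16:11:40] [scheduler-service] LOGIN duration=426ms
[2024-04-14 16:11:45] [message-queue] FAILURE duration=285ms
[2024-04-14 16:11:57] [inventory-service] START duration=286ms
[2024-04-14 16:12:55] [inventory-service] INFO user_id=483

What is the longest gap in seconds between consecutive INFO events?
510

To find the longest gap:

1. Extract all INFO events in chronological order
2. Calculate time differences between consecutive events
3. Find the maximum difference
4. Longest gap: 510 seconds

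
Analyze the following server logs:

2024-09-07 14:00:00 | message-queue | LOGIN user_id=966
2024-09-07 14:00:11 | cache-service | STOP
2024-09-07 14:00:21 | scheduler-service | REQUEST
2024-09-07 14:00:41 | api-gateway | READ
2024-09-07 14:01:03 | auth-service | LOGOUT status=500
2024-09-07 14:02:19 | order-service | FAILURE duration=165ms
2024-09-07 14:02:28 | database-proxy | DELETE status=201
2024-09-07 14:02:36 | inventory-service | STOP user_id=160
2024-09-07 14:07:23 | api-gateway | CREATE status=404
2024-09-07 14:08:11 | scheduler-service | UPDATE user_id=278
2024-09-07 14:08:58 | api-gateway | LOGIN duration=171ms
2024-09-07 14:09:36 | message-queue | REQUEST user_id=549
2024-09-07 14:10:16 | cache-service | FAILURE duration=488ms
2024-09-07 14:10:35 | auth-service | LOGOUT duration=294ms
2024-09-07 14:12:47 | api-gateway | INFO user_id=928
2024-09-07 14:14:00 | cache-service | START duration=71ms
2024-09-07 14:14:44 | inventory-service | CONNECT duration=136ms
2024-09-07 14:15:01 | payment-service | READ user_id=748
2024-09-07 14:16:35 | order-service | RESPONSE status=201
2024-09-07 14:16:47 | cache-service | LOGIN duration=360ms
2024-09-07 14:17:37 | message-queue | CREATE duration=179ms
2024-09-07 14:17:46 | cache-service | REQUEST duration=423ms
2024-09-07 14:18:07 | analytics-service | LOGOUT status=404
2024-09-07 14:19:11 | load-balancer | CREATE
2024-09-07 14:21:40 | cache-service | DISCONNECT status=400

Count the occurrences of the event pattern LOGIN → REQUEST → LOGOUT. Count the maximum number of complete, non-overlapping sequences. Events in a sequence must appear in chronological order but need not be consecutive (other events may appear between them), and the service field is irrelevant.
3

To count sequences:

1. Look for pattern: LOGIN → REQUEST → LOGOUT
2. Greedily scan the log in chronological order, matching each sequence element in turn (ignoring service)
3. Each time the full pattern completes, increment the count and restart matching from the next event
4. Complete non-overlapping sequences found: 3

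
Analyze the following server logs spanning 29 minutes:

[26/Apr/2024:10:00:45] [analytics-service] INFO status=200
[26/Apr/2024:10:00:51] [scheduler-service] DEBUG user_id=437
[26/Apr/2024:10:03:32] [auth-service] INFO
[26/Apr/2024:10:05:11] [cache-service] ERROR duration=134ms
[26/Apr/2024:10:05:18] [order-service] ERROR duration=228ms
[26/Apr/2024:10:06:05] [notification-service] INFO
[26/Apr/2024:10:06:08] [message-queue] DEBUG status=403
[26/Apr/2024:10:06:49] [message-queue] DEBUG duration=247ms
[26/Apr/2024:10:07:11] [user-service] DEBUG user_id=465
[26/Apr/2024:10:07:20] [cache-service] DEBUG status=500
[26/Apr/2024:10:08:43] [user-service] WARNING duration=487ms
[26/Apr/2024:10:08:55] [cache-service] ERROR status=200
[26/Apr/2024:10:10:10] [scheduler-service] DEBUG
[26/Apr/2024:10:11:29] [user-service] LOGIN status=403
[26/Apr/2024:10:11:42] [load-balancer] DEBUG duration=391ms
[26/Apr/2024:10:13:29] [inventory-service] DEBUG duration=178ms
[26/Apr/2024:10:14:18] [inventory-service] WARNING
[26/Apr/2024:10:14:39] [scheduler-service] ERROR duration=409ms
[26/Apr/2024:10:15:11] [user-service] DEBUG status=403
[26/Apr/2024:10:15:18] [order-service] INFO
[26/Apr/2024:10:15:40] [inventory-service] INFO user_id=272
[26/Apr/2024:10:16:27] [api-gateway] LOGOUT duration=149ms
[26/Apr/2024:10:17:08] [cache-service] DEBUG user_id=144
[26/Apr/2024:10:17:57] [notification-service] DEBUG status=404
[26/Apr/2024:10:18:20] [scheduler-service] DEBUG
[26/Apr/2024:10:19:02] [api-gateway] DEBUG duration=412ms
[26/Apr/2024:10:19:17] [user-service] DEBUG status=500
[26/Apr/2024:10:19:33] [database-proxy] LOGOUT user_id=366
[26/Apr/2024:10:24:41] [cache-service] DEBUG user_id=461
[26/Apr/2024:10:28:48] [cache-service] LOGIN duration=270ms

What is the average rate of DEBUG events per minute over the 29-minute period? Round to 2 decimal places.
0.52

To calculate the rate:

1. Count total DEBUG events: 15
2. Total time period: 29 minutes
3. Rate = 15 / 29 = 0.52 events per minute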